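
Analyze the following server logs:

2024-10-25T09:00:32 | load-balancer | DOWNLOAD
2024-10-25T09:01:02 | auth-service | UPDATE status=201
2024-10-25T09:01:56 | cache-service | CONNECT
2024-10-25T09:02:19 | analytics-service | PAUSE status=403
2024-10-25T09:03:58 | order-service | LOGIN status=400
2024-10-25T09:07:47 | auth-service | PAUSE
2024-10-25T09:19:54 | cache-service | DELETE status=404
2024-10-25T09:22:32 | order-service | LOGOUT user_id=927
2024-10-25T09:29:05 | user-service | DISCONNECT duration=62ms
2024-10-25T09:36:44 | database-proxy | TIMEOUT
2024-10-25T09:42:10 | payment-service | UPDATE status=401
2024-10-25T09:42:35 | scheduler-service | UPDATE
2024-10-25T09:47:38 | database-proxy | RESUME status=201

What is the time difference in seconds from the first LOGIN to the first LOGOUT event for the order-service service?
1114

To find the time between events:

1. Locate the first LOGIN event for order-service: 2024-10-25T09:03:58
2. Locate the first LOGOUT event for order-service: 2024-10-25T09:22:32
3. Calculate the difference: 2024-10-25T09:22:32 - 2024-10-25T09:03:58 = 1114 seconds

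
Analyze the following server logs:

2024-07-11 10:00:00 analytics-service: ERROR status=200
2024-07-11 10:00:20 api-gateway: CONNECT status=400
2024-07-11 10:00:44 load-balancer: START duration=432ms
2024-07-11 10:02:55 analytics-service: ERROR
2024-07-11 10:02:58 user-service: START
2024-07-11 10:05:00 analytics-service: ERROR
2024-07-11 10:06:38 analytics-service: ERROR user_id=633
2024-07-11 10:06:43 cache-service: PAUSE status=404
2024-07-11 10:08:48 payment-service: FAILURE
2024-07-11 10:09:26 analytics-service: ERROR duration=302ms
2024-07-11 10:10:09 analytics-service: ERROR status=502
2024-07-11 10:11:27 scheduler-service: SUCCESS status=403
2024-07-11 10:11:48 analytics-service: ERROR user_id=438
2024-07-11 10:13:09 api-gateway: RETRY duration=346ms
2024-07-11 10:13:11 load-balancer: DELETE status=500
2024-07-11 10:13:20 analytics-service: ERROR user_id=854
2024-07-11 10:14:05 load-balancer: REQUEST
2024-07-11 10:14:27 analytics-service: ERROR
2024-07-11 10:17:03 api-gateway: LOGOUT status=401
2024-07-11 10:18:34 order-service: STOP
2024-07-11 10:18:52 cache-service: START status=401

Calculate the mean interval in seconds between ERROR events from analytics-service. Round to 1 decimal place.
108.4

To calculate average interval:

1. Find all ERROR events for analytics-service in order
2. Calculate time gaps between consecutive events
3. Compute mean of gaps: 867 / 8 = 108.4 seconds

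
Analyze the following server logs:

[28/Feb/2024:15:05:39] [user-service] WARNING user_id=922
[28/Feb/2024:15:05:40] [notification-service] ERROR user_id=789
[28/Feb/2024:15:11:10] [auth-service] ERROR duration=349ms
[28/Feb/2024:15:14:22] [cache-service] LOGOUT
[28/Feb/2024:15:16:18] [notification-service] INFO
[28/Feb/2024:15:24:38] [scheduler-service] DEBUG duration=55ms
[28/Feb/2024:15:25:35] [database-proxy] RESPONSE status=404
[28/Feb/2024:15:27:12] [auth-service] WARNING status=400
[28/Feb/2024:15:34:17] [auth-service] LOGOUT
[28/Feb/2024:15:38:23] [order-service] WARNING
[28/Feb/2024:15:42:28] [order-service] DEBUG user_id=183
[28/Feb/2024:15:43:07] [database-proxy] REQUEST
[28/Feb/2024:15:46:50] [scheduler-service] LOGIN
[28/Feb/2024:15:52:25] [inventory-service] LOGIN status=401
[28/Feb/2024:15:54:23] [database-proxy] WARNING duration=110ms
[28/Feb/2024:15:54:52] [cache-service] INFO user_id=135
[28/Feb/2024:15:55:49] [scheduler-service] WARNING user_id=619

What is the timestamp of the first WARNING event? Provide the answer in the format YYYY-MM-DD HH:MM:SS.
2024-02-28 15:05:39

To find the first event:

1. Filter for all WARNING events
2. Sort by timestamp
3. Select the first one
4. Timestamp: 2024-02-28 15:05:39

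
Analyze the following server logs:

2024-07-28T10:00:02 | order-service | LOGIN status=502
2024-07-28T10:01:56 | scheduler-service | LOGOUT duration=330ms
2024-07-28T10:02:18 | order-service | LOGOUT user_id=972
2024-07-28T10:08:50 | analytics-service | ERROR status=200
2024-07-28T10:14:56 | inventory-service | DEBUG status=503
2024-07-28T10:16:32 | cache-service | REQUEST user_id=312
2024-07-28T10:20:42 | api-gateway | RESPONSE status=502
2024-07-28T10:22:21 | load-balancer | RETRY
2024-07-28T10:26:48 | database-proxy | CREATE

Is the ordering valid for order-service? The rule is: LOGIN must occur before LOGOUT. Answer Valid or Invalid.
Valid

To validate ordering:

1. Required order: LOGIN → LOGOUT
2. Rule: LOGIN must occur before LOGOUT
3. Check actual order of events for order-service
4. Result: Valid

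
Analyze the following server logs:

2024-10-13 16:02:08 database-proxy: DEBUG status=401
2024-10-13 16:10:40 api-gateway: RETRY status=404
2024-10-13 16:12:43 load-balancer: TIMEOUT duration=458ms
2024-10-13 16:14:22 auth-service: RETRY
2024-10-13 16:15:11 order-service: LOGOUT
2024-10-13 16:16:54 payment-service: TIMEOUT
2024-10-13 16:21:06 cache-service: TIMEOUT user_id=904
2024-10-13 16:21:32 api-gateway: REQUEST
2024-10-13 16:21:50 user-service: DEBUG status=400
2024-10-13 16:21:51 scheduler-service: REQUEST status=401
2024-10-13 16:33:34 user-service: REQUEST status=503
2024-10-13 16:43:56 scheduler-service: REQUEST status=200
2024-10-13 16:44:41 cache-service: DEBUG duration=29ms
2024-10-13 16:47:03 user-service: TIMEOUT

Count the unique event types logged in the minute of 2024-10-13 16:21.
3

To count unique event types:

1. Filter events in the minute starting at 2024-10-13 16:21
2. Extract event types from matching entries
3. Count unique types: 3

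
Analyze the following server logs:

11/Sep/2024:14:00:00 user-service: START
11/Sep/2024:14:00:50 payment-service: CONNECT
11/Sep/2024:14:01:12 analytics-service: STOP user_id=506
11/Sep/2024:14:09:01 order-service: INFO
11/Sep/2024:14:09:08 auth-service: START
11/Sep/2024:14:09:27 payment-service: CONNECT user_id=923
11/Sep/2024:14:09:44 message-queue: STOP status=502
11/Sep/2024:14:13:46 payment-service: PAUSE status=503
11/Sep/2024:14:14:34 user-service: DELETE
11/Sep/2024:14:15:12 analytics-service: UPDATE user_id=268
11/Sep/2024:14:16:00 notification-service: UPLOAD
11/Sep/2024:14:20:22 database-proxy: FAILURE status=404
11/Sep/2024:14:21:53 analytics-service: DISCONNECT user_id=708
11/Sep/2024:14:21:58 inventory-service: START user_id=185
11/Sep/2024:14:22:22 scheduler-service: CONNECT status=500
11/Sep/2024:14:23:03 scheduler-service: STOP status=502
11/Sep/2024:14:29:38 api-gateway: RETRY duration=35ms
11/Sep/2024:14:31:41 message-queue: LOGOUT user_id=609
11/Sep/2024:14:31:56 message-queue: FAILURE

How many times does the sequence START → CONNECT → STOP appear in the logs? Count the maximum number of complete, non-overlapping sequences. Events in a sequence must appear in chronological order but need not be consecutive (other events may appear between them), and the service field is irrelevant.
3

To count sequences:

1. Look for pattern: START → CONNECT → STOP
2. Greedily scan the log in chronological order, matching each sequence element in turn (ignoring service)
3. Each time the full pattern completes, increment the count and restart matching from the next event
4. Complete non-overlapping sequences found: 3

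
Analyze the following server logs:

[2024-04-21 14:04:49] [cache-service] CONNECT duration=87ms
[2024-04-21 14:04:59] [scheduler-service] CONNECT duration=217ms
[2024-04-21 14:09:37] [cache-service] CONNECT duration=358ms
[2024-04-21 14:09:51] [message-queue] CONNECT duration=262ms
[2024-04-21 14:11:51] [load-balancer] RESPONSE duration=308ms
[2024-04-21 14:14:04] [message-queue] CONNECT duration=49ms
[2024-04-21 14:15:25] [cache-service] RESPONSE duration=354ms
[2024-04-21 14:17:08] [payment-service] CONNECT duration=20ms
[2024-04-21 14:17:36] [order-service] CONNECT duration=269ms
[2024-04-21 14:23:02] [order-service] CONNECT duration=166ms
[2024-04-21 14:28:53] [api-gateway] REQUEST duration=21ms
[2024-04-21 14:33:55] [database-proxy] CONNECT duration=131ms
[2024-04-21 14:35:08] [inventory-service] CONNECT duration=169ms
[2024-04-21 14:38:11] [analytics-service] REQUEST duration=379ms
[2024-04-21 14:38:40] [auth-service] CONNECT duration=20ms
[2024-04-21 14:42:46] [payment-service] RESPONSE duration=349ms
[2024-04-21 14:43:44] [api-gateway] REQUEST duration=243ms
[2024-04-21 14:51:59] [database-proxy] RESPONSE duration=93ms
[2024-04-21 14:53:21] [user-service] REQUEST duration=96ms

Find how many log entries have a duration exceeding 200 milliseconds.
9

To count timeouts:

1. Threshold: 200ms
2. Extract duration from each log entry
3. Count entries where duration > 200
4. Timeout count: 9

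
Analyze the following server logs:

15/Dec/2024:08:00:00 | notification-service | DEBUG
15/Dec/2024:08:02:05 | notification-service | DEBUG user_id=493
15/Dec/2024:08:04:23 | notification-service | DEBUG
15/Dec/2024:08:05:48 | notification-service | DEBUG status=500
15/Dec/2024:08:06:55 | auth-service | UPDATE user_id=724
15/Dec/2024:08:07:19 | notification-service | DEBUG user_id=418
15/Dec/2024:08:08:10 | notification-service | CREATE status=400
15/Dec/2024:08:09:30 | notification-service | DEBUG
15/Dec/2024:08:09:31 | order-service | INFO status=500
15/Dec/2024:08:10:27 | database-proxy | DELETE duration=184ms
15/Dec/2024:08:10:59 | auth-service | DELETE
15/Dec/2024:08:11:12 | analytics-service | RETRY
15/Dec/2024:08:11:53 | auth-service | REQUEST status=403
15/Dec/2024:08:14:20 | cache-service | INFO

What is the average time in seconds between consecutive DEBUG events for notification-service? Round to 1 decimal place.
114.0

To calculate average interval:

1. Find all DEBUG events for notification-service in order
2. Calculate time gaps between consecutive events
3. Compute mean of gaps: 570 / 5 = 114.0 seconds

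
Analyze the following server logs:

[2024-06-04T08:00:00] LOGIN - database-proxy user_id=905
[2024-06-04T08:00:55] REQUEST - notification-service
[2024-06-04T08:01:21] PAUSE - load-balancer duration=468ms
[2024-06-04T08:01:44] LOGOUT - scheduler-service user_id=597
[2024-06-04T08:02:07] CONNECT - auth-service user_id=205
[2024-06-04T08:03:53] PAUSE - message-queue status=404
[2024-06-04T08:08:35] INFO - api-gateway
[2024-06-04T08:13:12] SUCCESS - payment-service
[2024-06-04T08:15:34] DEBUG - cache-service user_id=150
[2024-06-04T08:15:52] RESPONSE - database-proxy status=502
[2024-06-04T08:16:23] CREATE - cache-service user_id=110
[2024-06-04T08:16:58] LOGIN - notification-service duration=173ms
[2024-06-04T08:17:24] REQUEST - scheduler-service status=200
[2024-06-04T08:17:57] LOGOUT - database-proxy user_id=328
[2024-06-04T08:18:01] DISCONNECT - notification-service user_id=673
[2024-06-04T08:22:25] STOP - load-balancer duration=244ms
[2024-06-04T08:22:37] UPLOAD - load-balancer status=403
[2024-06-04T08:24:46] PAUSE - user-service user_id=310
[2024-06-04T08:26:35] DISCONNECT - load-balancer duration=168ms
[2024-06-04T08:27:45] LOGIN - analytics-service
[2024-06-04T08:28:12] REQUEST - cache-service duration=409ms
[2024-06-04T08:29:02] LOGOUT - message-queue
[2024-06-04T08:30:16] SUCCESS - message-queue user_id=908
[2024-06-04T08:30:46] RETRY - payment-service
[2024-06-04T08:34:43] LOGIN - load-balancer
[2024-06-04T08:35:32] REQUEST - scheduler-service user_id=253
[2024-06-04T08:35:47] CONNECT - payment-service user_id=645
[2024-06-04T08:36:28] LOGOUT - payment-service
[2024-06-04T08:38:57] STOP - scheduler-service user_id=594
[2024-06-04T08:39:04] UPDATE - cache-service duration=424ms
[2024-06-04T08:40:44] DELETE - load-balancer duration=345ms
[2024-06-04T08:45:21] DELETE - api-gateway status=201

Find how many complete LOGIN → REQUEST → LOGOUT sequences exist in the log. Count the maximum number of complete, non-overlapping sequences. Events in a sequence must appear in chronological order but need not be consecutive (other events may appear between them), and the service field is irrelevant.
4

To count sequences:

1. Look for pattern: LOGIN → REQUEST → LOGOUT
2. Greedily scan the log in chronological order, matching each sequence element in turn (ignoring service)
3. Each time the full pattern completes, increment the count and restart matching from the next event
4. Complete non-overlapping sequences found: 4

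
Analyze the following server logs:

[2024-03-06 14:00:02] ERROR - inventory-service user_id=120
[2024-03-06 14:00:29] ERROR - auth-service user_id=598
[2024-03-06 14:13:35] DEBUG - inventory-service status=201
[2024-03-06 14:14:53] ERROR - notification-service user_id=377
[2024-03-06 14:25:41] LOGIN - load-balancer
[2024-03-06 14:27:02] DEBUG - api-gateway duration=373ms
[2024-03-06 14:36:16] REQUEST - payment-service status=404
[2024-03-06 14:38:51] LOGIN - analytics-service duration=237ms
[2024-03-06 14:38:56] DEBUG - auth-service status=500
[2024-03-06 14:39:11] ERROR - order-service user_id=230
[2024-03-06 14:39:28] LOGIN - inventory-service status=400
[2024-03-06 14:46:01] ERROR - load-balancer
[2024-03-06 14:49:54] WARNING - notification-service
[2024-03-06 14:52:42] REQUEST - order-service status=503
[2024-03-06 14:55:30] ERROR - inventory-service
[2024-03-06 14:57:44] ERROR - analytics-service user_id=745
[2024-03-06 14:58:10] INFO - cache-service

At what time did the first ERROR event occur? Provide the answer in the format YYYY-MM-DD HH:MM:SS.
2024-03-06 14:00:02

To find the first event:

1. Filter for all ERROR events
2. Sort by timestamp
3. Select the first one
4. Timestamp: 2024-03-06 14:00:02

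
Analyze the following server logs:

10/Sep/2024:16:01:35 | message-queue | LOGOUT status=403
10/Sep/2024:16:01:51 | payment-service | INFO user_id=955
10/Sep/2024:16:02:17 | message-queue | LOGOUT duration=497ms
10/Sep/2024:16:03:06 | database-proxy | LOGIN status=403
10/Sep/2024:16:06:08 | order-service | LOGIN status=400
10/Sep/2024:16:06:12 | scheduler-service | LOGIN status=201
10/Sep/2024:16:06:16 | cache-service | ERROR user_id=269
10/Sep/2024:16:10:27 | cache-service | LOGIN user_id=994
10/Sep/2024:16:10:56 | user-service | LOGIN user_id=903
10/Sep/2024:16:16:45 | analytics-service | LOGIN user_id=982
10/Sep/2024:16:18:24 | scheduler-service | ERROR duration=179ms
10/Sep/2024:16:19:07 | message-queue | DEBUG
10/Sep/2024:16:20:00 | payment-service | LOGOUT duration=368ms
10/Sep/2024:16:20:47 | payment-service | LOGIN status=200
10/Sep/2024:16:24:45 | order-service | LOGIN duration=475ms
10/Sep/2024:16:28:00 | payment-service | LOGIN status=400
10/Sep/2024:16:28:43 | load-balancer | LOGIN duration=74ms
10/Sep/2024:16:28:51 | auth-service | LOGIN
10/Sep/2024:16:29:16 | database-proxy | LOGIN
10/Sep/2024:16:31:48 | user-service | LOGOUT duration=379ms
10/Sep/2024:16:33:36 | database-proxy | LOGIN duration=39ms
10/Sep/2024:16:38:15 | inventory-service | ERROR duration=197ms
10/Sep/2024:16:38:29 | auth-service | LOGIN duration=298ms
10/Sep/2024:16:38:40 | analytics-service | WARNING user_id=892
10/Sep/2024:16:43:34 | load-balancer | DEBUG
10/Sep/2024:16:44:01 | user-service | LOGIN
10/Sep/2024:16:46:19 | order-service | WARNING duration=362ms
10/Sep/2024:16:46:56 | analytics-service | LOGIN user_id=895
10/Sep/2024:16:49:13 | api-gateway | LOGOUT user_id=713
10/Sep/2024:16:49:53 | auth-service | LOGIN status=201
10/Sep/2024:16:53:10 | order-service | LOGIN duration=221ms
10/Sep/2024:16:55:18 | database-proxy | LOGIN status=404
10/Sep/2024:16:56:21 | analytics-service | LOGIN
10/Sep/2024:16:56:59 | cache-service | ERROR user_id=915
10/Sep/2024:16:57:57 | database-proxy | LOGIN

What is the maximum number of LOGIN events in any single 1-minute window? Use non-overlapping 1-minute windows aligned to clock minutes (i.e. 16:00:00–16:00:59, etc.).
3

To find the burst window:

1. Divide the log period into non-overlapping 1-minute windows starting at 16:00
2. Count LOGIN events in each window
3. Find the window with maximum count
4. Maximum events in a window: 3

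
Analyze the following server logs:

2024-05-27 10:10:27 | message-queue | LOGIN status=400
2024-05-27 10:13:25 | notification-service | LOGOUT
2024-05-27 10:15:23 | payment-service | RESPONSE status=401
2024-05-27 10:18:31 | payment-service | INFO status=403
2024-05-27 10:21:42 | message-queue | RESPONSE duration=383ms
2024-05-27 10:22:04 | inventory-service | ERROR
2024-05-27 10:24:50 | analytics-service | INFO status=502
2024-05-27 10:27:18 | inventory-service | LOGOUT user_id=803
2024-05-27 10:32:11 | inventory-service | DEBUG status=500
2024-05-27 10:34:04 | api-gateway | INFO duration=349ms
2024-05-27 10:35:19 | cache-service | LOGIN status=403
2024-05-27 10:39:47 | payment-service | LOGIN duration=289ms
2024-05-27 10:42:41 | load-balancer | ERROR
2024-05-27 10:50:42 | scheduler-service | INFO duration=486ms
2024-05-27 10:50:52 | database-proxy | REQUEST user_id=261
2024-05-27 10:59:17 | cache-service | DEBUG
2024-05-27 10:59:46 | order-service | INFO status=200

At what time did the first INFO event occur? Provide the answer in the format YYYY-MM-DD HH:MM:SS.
2024-05-27 10:18:31

To find the first event:

1. Filter for all INFO events
2. Sort by timestamp
3. Select the first one
4. Timestamp: 2024-05-27 10:18:31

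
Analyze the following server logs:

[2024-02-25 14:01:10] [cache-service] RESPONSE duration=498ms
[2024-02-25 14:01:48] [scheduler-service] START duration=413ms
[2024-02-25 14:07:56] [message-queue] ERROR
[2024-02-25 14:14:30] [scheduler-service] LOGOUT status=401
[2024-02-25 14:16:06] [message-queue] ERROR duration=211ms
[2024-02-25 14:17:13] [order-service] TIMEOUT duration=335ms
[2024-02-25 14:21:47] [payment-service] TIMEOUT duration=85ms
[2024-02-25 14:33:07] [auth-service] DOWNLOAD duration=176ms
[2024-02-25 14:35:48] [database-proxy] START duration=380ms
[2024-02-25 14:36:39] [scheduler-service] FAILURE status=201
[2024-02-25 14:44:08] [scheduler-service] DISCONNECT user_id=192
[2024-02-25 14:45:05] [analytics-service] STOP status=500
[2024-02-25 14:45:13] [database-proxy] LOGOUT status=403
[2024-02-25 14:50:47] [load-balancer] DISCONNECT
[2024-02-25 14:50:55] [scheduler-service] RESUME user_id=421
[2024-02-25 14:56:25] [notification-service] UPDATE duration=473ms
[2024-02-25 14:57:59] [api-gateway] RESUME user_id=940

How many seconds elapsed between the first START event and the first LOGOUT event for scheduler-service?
762

To find the time between events:

1. Locate the first START event for scheduler-service: 2024-02-25 14:01:48
2. Locate the first LOGOUT event for scheduler-service: 2024-02-25 14:14:30
3. Calculate the difference: 2024-02-25 14:14:30 - 2024-02-25 14:01:48 = 762 seconds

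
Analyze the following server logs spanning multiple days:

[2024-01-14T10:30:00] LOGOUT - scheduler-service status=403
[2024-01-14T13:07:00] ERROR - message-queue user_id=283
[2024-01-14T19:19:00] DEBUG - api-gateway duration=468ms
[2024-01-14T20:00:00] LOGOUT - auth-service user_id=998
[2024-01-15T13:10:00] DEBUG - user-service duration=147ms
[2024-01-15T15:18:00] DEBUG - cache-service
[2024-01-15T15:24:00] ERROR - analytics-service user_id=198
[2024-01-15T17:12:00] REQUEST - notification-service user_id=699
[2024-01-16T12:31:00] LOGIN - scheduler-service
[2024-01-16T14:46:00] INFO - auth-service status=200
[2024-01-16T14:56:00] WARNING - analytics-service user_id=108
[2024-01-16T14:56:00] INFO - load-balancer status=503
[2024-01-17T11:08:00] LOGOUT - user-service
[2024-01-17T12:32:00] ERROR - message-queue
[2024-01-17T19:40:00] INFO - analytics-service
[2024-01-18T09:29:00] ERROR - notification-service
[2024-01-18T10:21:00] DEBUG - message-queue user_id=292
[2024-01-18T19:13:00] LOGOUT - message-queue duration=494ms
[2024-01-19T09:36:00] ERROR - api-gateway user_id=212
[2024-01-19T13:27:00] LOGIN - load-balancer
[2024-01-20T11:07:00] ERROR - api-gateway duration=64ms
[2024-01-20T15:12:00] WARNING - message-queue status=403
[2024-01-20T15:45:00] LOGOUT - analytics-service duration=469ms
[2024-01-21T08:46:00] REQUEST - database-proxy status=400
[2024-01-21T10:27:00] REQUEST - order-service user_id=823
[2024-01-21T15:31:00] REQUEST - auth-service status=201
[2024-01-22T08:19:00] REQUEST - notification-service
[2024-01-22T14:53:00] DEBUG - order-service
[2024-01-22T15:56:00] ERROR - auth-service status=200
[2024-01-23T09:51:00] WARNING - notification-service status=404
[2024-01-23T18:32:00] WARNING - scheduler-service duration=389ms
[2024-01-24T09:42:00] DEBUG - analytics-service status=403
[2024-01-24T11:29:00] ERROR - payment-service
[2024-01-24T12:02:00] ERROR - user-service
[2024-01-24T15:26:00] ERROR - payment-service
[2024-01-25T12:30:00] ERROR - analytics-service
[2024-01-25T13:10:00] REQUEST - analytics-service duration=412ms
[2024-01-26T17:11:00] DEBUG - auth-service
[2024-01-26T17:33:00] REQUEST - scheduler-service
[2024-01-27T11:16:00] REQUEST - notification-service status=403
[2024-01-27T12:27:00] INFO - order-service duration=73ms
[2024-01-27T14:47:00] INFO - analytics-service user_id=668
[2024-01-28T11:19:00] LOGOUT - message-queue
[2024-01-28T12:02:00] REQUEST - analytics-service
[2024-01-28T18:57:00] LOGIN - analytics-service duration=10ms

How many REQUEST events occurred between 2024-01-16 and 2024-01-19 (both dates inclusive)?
0

To filter by date range:

1. Date range: 2024-01-16 through 2024-01-19, both dates inclusive
2. Filter for REQUEST events whose date falls in this range
3. Count matching events: 0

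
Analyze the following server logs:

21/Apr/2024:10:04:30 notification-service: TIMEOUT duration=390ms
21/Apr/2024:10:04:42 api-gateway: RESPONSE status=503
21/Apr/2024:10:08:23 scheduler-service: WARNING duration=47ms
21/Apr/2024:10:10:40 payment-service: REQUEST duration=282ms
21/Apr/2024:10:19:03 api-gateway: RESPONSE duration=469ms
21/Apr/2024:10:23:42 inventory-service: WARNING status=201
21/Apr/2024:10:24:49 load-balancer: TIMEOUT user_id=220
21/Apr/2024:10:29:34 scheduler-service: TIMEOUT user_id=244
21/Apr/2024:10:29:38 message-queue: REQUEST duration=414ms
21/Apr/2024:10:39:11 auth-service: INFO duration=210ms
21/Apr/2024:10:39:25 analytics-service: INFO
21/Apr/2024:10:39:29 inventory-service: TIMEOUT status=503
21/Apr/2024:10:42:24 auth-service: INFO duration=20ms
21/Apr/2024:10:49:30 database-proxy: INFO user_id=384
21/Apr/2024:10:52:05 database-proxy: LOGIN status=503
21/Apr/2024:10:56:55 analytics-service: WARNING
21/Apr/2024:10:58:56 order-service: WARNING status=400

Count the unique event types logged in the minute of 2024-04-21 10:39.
2

To count unique event types:

1. Filter events in the minute starting at 2024-04-21 10:39
2. Extract event types from matching entries
3. Count unique types: 2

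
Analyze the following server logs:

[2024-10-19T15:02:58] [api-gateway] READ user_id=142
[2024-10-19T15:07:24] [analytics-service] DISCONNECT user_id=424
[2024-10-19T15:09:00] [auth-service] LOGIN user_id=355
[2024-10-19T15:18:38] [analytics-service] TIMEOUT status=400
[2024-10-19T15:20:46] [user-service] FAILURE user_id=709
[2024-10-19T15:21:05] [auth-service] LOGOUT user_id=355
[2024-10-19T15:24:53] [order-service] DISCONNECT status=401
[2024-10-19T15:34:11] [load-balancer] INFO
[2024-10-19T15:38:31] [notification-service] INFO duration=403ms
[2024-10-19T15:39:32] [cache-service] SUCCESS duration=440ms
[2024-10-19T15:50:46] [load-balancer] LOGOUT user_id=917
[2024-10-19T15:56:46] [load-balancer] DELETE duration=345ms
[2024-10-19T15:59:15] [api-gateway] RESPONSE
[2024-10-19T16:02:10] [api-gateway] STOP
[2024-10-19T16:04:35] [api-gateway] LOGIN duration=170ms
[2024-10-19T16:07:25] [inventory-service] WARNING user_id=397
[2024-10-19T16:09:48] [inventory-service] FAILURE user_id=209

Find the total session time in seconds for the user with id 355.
725

To calculate session duration:

1. Find LOGIN event for user_id=355: 2024-10-19T15:09:00
2. Find LOGOUT event for user_id=355: 2024-10-19T15:21:05
3. Session duration: 2024-10-19T15:21:05 - 2024-10-19T15:09:00 = 725 seconds (12 minutes)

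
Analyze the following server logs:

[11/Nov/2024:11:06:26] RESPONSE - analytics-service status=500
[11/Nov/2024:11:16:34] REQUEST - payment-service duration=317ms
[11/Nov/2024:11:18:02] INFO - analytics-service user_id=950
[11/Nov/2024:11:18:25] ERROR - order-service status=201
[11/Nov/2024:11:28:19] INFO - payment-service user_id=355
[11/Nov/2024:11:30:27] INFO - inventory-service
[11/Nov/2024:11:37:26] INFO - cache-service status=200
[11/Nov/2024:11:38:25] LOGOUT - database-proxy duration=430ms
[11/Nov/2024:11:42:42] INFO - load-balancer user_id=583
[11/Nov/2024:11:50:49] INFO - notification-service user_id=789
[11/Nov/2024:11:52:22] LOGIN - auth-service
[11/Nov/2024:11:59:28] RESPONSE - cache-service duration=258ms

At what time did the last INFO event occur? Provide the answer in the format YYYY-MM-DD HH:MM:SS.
2024-11-11 11:50:49

To find the last event:

1. Filter for all INFO events
2. Sort by timestamp
3. Select the last one
4. Timestamp: 2024-11-11 11:50:49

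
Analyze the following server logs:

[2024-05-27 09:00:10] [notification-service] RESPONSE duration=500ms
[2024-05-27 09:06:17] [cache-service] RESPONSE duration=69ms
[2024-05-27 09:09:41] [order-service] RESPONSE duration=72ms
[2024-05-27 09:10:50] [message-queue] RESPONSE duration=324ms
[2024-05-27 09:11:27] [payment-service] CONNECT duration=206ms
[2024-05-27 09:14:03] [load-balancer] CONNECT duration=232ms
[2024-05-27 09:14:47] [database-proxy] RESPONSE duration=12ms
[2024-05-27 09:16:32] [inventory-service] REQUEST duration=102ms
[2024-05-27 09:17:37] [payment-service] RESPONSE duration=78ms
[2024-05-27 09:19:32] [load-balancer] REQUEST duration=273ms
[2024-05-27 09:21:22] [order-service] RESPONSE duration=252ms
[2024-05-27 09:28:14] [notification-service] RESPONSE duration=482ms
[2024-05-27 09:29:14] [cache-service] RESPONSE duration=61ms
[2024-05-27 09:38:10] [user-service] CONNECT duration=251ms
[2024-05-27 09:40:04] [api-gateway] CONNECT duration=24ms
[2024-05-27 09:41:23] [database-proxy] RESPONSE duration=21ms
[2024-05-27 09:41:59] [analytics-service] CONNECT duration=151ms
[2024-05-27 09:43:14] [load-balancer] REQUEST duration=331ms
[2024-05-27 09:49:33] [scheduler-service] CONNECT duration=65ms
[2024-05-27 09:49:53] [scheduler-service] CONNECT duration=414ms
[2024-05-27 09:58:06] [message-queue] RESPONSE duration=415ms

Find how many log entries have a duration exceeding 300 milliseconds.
6

To count timeouts:

1. Threshold: 300ms
2. Extract duration from each log entry
3. Count entries where duration > 300
4. Timeout count: 6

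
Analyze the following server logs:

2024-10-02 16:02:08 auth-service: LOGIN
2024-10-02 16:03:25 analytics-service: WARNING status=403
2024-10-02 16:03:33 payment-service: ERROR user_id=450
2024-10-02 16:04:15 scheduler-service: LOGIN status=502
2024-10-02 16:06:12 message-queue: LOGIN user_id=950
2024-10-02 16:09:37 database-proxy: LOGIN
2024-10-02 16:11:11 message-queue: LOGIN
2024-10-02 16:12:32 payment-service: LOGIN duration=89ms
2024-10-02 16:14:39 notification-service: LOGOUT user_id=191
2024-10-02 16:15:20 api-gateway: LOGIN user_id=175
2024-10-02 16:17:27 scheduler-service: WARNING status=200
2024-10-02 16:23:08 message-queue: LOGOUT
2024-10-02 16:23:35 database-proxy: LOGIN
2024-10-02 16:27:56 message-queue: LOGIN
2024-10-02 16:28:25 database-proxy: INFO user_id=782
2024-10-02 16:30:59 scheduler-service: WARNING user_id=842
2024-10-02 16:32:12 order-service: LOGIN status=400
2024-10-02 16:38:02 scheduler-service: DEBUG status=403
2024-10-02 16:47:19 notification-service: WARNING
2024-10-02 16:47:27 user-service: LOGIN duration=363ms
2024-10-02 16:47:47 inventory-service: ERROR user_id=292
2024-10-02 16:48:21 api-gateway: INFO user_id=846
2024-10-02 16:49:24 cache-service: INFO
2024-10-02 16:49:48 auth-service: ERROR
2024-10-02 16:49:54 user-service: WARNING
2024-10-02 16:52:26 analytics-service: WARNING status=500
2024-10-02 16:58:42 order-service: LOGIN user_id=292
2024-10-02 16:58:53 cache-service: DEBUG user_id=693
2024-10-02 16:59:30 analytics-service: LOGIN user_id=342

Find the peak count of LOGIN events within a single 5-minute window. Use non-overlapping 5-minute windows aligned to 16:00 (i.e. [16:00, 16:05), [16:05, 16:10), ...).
2

To find the burst window:

1. Divide the log period into non-overlapping 5-minute windows starting at 16:00
2. Count LOGIN events in each window
3. Find the window with maximum count
4. Maximum events in a window: 2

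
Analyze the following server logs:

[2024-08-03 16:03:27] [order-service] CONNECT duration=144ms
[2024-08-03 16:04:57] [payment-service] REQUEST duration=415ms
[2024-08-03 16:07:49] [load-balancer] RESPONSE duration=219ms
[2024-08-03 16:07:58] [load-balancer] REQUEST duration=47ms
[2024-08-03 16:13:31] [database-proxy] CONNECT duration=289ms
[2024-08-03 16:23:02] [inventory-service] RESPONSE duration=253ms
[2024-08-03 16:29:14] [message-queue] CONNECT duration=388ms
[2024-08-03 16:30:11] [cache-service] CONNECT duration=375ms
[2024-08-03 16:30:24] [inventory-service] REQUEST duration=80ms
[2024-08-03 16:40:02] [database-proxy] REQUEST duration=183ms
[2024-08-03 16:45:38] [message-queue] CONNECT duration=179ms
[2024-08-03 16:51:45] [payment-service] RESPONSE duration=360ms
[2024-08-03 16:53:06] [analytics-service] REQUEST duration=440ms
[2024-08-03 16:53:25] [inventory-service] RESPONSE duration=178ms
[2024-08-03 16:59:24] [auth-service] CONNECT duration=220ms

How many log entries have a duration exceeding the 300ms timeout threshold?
5

To count timeouts:

1. Threshold: 300ms
2. Extract duration from each log entry
3. Count entries where duration > 300
4. Timeout count: 5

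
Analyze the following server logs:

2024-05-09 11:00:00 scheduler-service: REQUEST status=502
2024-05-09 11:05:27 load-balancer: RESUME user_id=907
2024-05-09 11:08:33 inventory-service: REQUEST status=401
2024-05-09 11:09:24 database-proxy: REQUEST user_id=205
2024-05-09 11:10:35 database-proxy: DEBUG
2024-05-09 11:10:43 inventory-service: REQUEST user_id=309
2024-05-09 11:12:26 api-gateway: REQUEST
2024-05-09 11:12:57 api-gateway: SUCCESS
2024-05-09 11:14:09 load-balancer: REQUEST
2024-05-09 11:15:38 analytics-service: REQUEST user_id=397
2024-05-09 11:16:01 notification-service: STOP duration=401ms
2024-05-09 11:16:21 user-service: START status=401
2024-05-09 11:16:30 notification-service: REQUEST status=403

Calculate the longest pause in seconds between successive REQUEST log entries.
513

To find the longest gap:

1. Extract all REQUEST events in chronological order
2. Calculate time differences between consecutive events
3. Find the maximum difference
4. Longest gap: 513 seconds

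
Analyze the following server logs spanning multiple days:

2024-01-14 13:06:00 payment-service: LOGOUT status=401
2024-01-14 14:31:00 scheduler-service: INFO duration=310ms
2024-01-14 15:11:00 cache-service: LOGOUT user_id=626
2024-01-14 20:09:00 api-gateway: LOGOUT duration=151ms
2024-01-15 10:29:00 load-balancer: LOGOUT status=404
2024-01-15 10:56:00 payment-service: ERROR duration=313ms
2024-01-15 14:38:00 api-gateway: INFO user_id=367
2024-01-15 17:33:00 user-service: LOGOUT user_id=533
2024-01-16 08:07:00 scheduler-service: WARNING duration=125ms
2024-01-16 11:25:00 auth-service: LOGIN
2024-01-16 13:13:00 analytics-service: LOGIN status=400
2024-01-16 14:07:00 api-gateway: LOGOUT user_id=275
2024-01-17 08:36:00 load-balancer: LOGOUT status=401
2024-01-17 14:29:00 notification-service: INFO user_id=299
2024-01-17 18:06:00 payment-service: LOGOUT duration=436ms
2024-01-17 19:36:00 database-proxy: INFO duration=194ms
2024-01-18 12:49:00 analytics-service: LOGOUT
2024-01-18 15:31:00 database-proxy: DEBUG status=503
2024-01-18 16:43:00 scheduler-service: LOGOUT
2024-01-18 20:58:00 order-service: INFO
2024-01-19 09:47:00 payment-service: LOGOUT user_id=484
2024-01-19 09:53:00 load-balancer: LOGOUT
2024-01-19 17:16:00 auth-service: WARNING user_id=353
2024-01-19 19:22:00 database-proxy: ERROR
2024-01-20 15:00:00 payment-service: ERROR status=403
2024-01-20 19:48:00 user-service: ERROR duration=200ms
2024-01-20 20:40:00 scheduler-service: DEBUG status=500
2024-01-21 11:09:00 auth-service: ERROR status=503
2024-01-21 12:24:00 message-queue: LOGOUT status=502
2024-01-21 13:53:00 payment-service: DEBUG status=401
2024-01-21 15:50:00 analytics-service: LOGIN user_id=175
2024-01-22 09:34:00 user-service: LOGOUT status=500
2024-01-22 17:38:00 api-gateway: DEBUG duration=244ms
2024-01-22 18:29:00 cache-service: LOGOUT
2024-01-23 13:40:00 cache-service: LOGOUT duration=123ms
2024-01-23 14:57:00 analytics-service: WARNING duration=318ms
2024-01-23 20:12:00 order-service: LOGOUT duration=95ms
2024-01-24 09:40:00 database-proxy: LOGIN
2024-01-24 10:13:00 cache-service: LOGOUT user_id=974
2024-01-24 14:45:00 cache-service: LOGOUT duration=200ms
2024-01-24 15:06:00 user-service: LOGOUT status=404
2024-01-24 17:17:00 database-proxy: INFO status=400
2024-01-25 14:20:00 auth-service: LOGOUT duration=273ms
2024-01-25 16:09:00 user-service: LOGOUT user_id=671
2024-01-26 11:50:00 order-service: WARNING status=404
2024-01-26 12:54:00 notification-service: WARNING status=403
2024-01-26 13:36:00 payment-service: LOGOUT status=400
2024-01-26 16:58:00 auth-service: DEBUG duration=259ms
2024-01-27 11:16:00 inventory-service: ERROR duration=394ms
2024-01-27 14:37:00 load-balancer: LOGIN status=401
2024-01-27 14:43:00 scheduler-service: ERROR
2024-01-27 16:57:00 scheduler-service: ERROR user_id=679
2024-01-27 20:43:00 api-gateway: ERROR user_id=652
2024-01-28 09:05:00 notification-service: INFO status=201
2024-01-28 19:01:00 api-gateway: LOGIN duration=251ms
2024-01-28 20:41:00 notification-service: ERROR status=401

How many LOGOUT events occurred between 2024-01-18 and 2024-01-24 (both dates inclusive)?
12

To filter by date range:

1. Date range: 2024-01-18 through 2024-01-24, both dates inclusive
2. Filter for LOGOUT events whose date falls in this range
3. Count matching events: 12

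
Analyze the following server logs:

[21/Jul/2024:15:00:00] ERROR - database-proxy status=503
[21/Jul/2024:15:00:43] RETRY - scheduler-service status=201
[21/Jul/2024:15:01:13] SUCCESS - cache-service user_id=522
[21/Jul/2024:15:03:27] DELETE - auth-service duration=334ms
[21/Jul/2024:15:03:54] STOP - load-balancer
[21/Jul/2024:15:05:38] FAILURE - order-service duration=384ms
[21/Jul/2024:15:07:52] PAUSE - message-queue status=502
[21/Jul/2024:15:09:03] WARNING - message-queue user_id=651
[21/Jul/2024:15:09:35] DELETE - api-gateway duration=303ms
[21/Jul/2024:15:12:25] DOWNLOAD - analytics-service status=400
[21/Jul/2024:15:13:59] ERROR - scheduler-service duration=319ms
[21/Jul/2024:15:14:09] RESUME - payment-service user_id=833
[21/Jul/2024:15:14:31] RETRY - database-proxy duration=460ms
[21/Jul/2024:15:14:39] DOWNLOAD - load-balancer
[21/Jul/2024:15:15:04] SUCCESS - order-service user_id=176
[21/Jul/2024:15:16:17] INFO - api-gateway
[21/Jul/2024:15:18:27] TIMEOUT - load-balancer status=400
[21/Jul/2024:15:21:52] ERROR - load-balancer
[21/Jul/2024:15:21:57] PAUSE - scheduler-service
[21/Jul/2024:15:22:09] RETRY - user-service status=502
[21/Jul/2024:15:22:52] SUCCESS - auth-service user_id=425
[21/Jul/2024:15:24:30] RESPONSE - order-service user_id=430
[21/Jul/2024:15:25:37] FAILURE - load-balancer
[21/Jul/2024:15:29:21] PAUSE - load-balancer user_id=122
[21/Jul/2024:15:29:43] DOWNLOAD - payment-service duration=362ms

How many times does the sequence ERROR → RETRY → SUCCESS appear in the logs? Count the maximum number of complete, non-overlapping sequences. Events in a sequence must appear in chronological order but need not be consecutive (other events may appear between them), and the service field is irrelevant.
3

To count sequences:

1. Look for pattern: ERROR → RETRY → SUCCESS
2. Greedily scan the log in chronological order, matching each sequence element in turn (ignoring service)
3. Each time the full pattern completes, increment the count and restart matching from the next event
4. Complete non-overlapping sequences found: 3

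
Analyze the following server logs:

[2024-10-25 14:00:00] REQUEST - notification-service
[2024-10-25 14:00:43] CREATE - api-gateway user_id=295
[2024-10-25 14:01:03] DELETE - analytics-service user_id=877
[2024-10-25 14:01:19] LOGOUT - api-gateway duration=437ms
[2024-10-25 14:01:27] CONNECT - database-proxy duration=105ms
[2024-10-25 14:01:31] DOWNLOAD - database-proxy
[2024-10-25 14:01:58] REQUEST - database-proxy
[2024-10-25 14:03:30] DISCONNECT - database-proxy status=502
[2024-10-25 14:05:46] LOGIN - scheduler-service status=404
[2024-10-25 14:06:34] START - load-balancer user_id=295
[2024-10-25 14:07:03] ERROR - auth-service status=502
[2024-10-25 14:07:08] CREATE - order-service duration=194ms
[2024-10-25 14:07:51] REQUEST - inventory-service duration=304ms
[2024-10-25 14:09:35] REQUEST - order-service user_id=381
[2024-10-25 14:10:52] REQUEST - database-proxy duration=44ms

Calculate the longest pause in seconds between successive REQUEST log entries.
353

To find the longest gap:

1. Extract all REQUEST events in chronological order
2. Calculate time differences between consecutive events
3. Find the maximum difference
4. Longest gap: 353 seconds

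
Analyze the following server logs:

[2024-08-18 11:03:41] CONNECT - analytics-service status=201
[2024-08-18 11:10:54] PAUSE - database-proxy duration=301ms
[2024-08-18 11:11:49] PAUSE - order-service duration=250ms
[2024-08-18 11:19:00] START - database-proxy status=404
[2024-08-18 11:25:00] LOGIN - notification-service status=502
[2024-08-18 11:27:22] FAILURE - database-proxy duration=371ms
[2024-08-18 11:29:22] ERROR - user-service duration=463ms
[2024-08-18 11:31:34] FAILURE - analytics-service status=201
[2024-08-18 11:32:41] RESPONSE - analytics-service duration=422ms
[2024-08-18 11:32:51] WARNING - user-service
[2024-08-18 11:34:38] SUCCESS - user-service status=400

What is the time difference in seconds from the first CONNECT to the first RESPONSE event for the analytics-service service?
1740

To find the time between events:

1. Locate the first CONNECT event for analytics-service: 2024-08-18 11:03:41
2. Locate the first RESPONSE event for analytics-service: 2024-08-18 11:32:41
3. Calculate the difference: 2024-08-18 11:32:41 - 2024-08-18 11:03:41 = 1740 seconds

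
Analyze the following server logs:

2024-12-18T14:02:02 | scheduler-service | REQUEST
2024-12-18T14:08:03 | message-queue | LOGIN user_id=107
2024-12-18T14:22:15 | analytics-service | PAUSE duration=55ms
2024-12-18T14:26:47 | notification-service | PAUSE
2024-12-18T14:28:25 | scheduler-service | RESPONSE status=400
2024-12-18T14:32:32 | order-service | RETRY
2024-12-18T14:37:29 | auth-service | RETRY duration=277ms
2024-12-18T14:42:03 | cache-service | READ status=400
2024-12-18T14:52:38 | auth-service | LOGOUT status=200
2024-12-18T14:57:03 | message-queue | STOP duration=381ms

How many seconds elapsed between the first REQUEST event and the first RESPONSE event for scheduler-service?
1583

To find the time between events:

1. Locate the first REQUEST event for scheduler-service: 2024-12-18T14:02:02
2. Locate the first RESPONSE event for scheduler-service: 2024-12-18T14:28:25
3. Calculate the difference: 2024-12-18T14:28:25 - 2024-12-18T14:02:02 = 1583 seconds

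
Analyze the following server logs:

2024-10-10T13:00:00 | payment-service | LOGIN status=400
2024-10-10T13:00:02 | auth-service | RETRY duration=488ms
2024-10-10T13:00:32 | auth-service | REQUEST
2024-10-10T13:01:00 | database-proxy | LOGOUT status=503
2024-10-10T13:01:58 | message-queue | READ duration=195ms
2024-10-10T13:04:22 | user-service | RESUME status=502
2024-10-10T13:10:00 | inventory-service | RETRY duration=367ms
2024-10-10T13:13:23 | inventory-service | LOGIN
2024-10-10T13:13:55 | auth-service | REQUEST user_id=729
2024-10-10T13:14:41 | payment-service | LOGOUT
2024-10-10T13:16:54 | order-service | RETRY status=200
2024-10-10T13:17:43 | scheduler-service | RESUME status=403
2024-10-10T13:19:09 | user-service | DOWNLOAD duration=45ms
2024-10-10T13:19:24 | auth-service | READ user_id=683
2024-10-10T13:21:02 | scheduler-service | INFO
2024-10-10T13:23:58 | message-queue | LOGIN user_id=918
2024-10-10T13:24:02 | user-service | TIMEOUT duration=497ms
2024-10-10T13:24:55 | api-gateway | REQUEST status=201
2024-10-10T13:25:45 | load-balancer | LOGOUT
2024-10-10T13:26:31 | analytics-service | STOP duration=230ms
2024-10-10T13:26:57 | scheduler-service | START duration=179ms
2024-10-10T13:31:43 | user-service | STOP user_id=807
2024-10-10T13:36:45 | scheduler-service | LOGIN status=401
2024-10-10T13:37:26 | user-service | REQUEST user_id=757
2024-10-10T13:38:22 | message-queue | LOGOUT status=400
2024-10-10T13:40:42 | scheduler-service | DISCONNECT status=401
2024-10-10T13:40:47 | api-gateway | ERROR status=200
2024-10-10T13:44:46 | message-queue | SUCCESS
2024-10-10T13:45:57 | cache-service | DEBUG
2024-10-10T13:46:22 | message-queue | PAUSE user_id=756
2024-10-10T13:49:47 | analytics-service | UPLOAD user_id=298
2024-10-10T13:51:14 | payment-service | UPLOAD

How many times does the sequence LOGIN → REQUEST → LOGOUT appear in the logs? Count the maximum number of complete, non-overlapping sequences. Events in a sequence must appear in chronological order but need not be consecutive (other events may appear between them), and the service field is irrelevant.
4

To count sequences:

1. Look for pattern: LOGIN → REQUEST → LOGOUT
2. Greedily scan the log in chronological order, matching each sequence element in turn (ignoring service)
3. Each time the full pattern completes, increment the count and restart matching from the next event
4. Complete non-overlapping sequences found: 4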